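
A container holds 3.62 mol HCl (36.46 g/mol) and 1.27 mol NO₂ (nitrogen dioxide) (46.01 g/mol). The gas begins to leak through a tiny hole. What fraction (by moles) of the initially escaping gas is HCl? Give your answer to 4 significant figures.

0.7620

The effusion rate of species i is ∝ p_i/√M_i ∝ n_i/√M_i.
Mole fraction of HCl in the effusate = (n_HCl/√M_HCl) / (n_HCl/√M_HCl + n_NO₂/√M_NO₂)
= (3.62/√36.46) / (3.62/√36.46 + 1.27/√46.01) = 0.5995/(0.5995 + 0.1872) = 0.7620.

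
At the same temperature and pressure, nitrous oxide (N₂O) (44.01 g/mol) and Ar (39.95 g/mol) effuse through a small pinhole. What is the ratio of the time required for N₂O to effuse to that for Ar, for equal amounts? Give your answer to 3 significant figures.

1.05

Graham's law gives t_N₂O/t_Ar = √(M_N₂O/M_Ar) = √(44.01/39.95) = √1.102 = 1.05.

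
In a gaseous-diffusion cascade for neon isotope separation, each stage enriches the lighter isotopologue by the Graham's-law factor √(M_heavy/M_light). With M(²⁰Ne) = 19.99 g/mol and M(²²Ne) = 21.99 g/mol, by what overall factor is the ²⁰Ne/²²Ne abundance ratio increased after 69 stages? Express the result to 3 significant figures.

26.8

After 69 stages the ratio has grown by (√(21.99/19.99))^69 = (21.99/19.99)^(69/2).
= 1.10005^(69/2) = 26.8.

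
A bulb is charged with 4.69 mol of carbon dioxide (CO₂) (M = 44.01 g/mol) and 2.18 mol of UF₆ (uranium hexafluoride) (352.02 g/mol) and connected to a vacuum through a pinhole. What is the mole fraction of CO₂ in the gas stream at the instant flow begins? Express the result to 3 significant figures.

The effusion rate of species i is ∝ p_i/√M_i ∝ n_i/√M_i.
So x_CO₂ in the escaping gas = (n_CO₂/√M_CO₂) / Σ(n_i/√M_i)
= (4.69/√44.01) / (4.69/√44.01 + 2.18/√352.02) = 0.7070/(0.7070 + 0.1162) = 0.859.

0.859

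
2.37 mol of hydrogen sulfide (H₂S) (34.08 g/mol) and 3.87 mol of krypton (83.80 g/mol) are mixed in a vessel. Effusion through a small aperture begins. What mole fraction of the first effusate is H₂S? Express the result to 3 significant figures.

0.490

Each component's effusion rate ∝ (its partial pressure)·(1/√M) ∝ n_i/√M_i.
Mole fraction of H₂S in the effusate = (n_H₂S/√M_H₂S) / (n_H₂S/√M_H₂S + n_Kr/√M_Kr)
= (2.37/√34.08) / (2.37/√34.08 + 3.87/√83.80) = 0.4060/(0.4060 + 0.4228) = 0.490.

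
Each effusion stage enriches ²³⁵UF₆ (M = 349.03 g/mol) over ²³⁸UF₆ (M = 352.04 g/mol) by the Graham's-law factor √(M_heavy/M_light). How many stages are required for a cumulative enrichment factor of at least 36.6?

Per stage α = (352.04/349.03)^(1/2) = 1.00862^0.5, giving ln α = 0.004293.
Need α^N ≥ 36.6 ⇒ N ≥ ln(36.6) / ln α = 3.600 / 0.004293 = 838.50.
So at least 839 stages are needed.

839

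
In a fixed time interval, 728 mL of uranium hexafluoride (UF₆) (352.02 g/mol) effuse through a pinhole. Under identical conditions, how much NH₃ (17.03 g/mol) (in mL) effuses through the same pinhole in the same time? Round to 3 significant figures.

3310 mL

Using Graham's law: rate_NH₃/rate_UF₆ = √(M_UF₆/M_NH₃) = √(352.02/17.03) = √20.67 = 4.546.
So the volume for NH₃ is 728 × 4.546 = 3310 mL.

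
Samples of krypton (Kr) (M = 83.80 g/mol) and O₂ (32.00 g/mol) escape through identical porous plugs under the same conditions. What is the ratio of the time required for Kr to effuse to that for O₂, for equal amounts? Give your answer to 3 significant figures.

1.62

From Graham's law, t_Kr/t_O₂ = √(M_Kr/M_O₂) = √(83.80/32.00) = √2.619 = 1.62.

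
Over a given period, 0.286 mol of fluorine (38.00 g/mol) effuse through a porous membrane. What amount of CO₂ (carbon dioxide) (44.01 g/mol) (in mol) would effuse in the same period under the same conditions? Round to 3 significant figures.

Graham's law gives rate_CO₂/rate_F₂ = √(M_F₂/M_CO₂) = √(38.00/44.01) = √0.8634 = 0.9292.
So the amount for CO₂ is 0.286 × 0.9292 = 0.266 mol.

0.266 mol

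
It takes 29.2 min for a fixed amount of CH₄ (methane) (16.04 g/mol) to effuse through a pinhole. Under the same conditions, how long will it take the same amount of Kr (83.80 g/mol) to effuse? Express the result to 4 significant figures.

From Graham's law, t_Kr/t_CH₄ = √(M_Kr/M_CH₄) = √(83.80/16.04) = √5.224 = 2.286.
So the time for Kr is 29.2 × 2.286 = 66.74 min.

66.74 min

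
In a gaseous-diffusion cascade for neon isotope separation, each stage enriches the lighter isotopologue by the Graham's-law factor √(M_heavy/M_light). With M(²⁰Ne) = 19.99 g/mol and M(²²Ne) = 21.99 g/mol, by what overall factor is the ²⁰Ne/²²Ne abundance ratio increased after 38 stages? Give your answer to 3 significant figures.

Each stage multiplies the ratio by α = √(21.99/19.99), so after 38 stages the overall factor is α^38 = (21.99/19.99)^(38/2).
= 1.10005^19 = 6.12.

6.12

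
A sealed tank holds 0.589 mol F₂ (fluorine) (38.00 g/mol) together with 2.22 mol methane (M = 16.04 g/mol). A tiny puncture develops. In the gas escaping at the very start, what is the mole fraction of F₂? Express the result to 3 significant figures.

Rate_i ∝ x_i/√M_i (Graham's law weighted by mole fraction), so the effusate composition follows n_i/√M_i.
x_F₂(eff) = (n_F₂/√M_F₂) / (n_F₂/√M_F₂ + n_CH₄/√M_CH₄)
= (0.589/√38.00) / (0.589/√38.00 + 2.22/√16.04) = 0.09555/(0.09555 + 0.5543) = 0.147.

0.147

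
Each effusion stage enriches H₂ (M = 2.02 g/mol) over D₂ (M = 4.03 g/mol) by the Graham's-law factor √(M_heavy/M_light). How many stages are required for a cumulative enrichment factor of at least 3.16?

Per stage α = (4.03/2.02)^(1/2) = 1.99505^0.5, giving ln α = 0.3453.
Need α^N ≥ 3.16 ⇒ N ≥ ln(3.16) / ln α = 1.151 / 0.3453 = 3.33.
Rounding up, N = 4 stages.

4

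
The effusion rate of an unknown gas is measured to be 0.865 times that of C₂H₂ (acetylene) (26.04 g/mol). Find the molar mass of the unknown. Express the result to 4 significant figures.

Since effusion rate ∝ 1/√M, rate_X/rate_C₂H₂ = √(M_C₂H₂/M_X).
0.865 = √(26.04/M_X)
M_X = 26.04 / 0.865² = 26.04 / 0.7482 = 34.80 g/mol

34.80 g/mol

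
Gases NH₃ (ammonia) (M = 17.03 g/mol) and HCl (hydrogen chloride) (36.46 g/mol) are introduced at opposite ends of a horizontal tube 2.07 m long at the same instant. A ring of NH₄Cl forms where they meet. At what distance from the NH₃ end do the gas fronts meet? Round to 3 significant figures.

Distances travelled in equal time are proportional to diffusion rates, so d_NH₃/d_HCl = √(M_HCl/M_NH₃) = √(36.46/17.03) = 1.463.
With d_NH₃ + d_HCl = 2.07 m, d_HCl = 2.07/(1 + 1.463) = 0.8404 m.
d_NH₃ = 2.07 − 0.8404 = 1.23 m.

1.23 m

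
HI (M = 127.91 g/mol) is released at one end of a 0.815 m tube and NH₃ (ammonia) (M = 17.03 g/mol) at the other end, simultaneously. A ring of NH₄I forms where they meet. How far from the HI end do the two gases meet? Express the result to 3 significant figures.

0.218 m

Graham's law gives d_HI/d_NH₃ = rate_HI/rate_NH₃ = √(M_NH₃/M_HI) = √(17.03/127.91) = 0.3649.
With d_HI + d_NH₃ = 0.815 m, d_NH₃ = 0.815/(1 + 0.3649) = 0.5971 m.
d_HI = 0.815 − 0.5971 = 0.218 m.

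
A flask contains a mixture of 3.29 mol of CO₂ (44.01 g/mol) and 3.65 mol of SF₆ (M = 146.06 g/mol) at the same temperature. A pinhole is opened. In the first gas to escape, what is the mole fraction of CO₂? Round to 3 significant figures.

0.622

Effusion rate of each component ∝ n_i/√M_i (partial pressure × 1/√M).
Mole fraction of CO₂ in the effusate = (n_CO₂/√M_CO₂) / (n_CO₂/√M_CO₂ + n_SF₆/√M_SF₆)
= (3.29/√44.01) / (3.29/√44.01 + 3.65/√146.06) = 0.4959/(0.4959 + 0.3020) = 0.622.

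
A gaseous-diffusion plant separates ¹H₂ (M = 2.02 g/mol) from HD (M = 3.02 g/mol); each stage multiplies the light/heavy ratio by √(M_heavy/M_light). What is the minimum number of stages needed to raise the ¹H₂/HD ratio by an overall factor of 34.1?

With α = √(3.02/2.02) per stage, ln α = ½ ln(1.49505) = 0.2011.
Need α^N ≥ 34.1 ⇒ N ≥ ln(34.1) / ln α = 3.529 / 0.2011 = 17.55.
Minimum whole number of stages: N = 18.

18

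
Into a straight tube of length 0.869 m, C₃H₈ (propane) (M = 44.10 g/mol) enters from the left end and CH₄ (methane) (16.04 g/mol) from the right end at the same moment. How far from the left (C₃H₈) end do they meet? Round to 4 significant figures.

The fronts meet when d_C₃H₈ + d_CH₄ = L with d_C₃H₈/d_CH₄ = √(M_CH₄/M_C₃H₈) (Graham's law). Here √(M_CH₄/M_C₃H₈) = √(16.04/44.10) = 0.6031.
With d_C₃H₈ + d_CH₄ = 0.869 m, d_CH₄ = 0.869/(1 + 0.6031) = 0.5421 m.
d_C₃H₈ = 0.869 − 0.5421 = 0.3269 m.

0.3269 m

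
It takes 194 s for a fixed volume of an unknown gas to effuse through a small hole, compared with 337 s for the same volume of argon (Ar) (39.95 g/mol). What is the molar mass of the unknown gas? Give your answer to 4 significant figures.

Since effusion rate ∝ 1/√M, t_X/t_Ar = √(M_X/M_Ar).
194/337 = 0.5757 = √(M_X/39.95)
M_X = 39.95 × 0.5757² = 39.95 × 0.3314 = 13.24 g/mol

13.24 g/mol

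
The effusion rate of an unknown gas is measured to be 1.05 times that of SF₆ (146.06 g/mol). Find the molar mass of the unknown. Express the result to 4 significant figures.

132.5 g/mol

From Graham's law, rate_X/rate_SF₆ = √(M_SF₆/M_X).
1.05 = √(146.06/M_X)
M_X = 146.06 / 1.05² = 146.06 / 1.103 = 132.5 g/mol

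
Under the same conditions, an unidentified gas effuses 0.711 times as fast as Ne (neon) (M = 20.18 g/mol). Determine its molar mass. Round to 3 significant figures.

Using Graham's law: rate_X/rate_Ne = √(M_Ne/M_X).
0.711 = √(20.18/M_X)
M_X = 20.18 / 0.711² = 20.18 / 0.5055 = 39.9 g/mol

39.9 g/mol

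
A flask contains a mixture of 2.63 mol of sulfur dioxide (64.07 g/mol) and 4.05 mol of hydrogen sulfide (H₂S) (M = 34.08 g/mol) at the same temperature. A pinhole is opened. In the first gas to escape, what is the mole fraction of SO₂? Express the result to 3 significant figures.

0.321

Rate_i ∝ x_i/√M_i (Graham's law weighted by mole fraction), so the effusate composition follows n_i/√M_i.
Mole fraction of SO₂ in the effusate = (n_SO₂/√M_SO₂) / (n_SO₂/√M_SO₂ + n_H₂S/√M_H₂S)
= (2.63/√64.07) / (2.63/√64.07 + 4.05/√34.08) = 0.3286/(0.3286 + 0.6938) = 0.321.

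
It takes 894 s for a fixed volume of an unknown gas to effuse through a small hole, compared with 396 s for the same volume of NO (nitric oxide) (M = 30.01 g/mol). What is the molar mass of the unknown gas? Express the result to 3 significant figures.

153 g/mol

By Graham's law, t_X/t_NO = √(M_X/M_NO).
894/396 = 2.258 = √(M_X/30.01)
M_X = 30.01 × 2.258² = 30.01 × 5.097 = 153 g/mol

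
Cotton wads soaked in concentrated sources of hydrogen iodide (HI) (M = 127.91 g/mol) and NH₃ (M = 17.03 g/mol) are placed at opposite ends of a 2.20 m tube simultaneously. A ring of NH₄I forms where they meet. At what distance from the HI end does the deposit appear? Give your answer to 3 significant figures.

Graham's law gives d_HI/d_NH₃ = rate_HI/rate_NH₃ = √(M_NH₃/M_HI) = √(17.03/127.91) = 0.3649.
With d_HI + d_NH₃ = 2.20 m, d_NH₃ = 2.20/(1 + 0.3649) = 1.612 m.
d_HI = 2.20 − 1.612 = 0.588 m.

0.588 m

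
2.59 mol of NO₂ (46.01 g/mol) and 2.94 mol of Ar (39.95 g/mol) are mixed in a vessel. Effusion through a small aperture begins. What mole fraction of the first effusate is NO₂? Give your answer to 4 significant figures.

0.4508

Each component's effusion rate ∝ (its partial pressure)·(1/√M) ∝ n_i/√M_i.
x_NO₂(eff) = (n_NO₂/√M_NO₂) / (n_NO₂/√M_NO₂ + n_Ar/√M_Ar)
= (2.59/√46.01) / (2.59/√46.01 + 2.94/√39.95) = 0.3818/(0.3818 + 0.4651) = 0.4508.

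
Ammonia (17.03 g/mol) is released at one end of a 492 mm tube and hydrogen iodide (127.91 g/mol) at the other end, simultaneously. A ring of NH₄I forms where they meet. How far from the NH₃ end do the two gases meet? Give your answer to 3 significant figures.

Graham's law gives d_NH₃/d_HI = rate_NH₃/rate_HI = √(M_HI/M_NH₃) = √(127.91/17.03) = 2.741.
With d_NH₃ + d_HI = 492 mm, d_HI = 492/(1 + 2.741) = 131.5 mm.
d_NH₃ = 492 − 131.5 = 360 mm.

360 mm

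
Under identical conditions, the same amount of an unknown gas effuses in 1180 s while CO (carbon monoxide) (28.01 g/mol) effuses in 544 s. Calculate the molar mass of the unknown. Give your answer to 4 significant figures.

131.8 g/mol

Using Graham's law: t_X/t_CO = √(M_X/M_CO).
1180/544 = 2.169 = √(M_X/28.01)
M_X = 28.01 × 2.169² = 28.01 × 4.705 = 131.8 g/mol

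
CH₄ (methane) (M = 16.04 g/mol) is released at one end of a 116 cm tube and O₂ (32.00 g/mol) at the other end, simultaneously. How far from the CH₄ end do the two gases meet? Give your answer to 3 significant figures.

67.9 cm

Graham's law gives d_CH₄/d_O₂ = rate_CH₄/rate_O₂ = √(M_O₂/M_CH₄) = √(32.00/16.04) = 1.412.
With d_CH₄ + d_O₂ = 116 cm, d_O₂ = 116/(1 + 1.412) = 48.08 cm.
d_CH₄ = 116 − 48.08 = 67.9 cm.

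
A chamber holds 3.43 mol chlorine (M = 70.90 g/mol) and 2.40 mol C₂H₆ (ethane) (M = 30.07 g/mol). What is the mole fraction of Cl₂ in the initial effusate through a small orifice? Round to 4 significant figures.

0.4821

Rate_i ∝ x_i/√M_i (Graham's law weighted by mole fraction), so the effusate composition follows n_i/√M_i.
Mole fraction of Cl₂ in the effusate = (n_Cl₂/√M_Cl₂) / (n_Cl₂/√M_Cl₂ + n_C₂H₆/√M_C₂H₆)
= (3.43/√70.90) / (3.43/√70.90 + 2.40/√30.07) = 0.4074/(0.4074 + 0.4377) = 0.4821.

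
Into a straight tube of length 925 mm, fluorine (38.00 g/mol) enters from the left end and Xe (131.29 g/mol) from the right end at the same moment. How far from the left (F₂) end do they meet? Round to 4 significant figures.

601.4 mm

Graham's law gives d_F₂/d_Xe = rate_F₂/rate_Xe = √(M_Xe/M_F₂) = √(131.29/38.00) = 1.859.
With d_F₂ + d_Xe = 925 mm, d_Xe = 925/(1 + 1.859) = 323.6 mm.
d_F₂ = 925 − 323.6 = 601.4 mm.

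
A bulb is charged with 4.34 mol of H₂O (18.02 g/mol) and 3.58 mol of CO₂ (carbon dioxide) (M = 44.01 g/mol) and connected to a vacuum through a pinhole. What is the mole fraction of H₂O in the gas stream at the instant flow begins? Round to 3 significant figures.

The effusion rate of species i is ∝ p_i/√M_i ∝ n_i/√M_i.
x_H₂O(eff) = (n_H₂O/√M_H₂O) / (n_H₂O/√M_H₂O + n_CO₂/√M_CO₂)
= (4.34/√18.02) / (4.34/√18.02 + 3.58/√44.01) = 1.022/(1.022 + 0.5396) = 0.655.

0.655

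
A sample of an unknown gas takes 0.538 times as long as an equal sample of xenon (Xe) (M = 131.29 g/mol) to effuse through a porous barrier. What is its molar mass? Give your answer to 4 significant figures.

Using Graham's law: t_X/t_Xe = √(M_X/M_Xe).
0.538 = √(M_X/131.29)
M_X = 131.29 × 0.538² = 131.29 × 0.2894 = 38.00 g/mol

38.00 g/mol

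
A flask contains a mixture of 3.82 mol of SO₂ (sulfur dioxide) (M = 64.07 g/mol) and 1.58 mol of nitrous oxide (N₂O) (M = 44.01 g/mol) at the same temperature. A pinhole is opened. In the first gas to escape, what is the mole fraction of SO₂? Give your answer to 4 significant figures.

0.6671

Each component's effusion rate ∝ (its partial pressure)·(1/√M) ∝ n_i/√M_i.
Mole fraction of SO₂ in the effusate = (n_SO₂/√M_SO₂) / (n_SO₂/√M_SO₂ + n_N₂O/√M_N₂O)
= (3.82/√64.07) / (3.82/√64.07 + 1.58/√44.01) = 0.4772/(0.4772 + 0.2382) = 0.6671.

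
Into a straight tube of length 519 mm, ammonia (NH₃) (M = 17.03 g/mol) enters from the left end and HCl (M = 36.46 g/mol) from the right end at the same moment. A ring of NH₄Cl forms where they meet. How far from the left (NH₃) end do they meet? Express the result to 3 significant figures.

Graham's law gives d_NH₃/d_HCl = rate_NH₃/rate_HCl = √(M_HCl/M_NH₃) = √(36.46/17.03) = 1.463.
With d_NH₃ + d_HCl = 519 mm, d_HCl = 519/(1 + 1.463) = 210.7 mm.
d_NH₃ = 519 − 210.7 = 308 mm.

308 mm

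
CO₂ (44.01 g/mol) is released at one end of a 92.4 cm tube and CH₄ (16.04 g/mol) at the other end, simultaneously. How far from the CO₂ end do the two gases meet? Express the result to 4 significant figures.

34.78 cm

Graham's law gives d_CO₂/d_CH₄ = rate_CO₂/rate_CH₄ = √(M_CH₄/M_CO₂) = √(16.04/44.01) = 0.6037.
With d_CO₂ + d_CH₄ = 92.4 cm, d_CH₄ = 92.4/(1 + 0.6037) = 57.62 cm.
d_CO₂ = 92.4 − 57.62 = 34.78 cm.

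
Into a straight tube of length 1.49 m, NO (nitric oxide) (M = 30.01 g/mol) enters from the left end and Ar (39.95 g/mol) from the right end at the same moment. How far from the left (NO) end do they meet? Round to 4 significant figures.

Graham's law gives d_NO/d_Ar = rate_NO/rate_Ar = √(M_Ar/M_NO) = √(39.95/30.01) = 1.154.
With d_NO + d_Ar = 1.49 m, d_Ar = 1.49/(1 + 1.154) = 0.6918 m.
d_NO = 1.49 − 0.6918 = 0.7982 m.

0.7982 m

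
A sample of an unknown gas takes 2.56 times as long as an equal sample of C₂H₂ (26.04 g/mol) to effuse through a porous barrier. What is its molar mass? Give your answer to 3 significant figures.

171 g/mol

Since effusion rate ∝ 1/√M, t_X/t_C₂H₂ = √(M_X/M_C₂H₂).
2.56 = √(M_X/26.04)
M_X = 26.04 × 2.56² = 26.04 × 6.554 = 171 g/mol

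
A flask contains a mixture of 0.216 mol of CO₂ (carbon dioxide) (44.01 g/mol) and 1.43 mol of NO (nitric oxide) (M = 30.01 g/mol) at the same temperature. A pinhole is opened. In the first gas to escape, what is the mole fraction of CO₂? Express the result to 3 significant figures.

Each component's effusion rate ∝ (its partial pressure)·(1/√M) ∝ n_i/√M_i.
So x_CO₂ in the escaping gas = (n_CO₂/√M_CO₂) / Σ(n_i/√M_i)
= (0.216/√44.01) / (0.216/√44.01 + 1.43/√30.01) = 0.03256/(0.03256 + 0.2610) = 0.111.

0.111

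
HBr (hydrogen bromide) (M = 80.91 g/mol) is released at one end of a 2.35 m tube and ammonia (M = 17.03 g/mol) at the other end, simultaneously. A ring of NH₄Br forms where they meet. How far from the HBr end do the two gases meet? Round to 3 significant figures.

Distances travelled in equal time are proportional to diffusion rates, so d_HBr/d_NH₃ = √(M_NH₃/M_HBr) = √(17.03/80.91) = 0.4588.
With d_HBr + d_NH₃ = 2.35 m, d_NH₃ = 2.35/(1 + 0.4588) = 1.611 m.
d_HBr = 2.35 − 1.611 = 0.739 m.

0.739 m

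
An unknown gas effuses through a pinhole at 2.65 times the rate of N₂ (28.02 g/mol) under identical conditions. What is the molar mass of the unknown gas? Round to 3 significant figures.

Graham's law gives rate_X/rate_N₂ = √(M_N₂/M_X).
2.65 = √(28.02/M_X)
M_X = 28.02 / 2.65² = 28.02 / 7.022 = 3.99 g/mol

3.99 g/mol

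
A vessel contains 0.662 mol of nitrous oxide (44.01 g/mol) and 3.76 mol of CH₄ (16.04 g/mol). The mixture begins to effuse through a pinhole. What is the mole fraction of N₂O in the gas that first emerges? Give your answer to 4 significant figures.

0.09608

Each component's effusion rate ∝ (its partial pressure)·(1/√M) ∝ n_i/√M_i.
So x_N₂O in the escaping gas = (n_N₂O/√M_N₂O) / Σ(n_i/√M_i)
= (0.662/√44.01) / (0.662/√44.01 + 3.76/√16.04) = 0.09979/(0.09979 + 0.9388) = 0.09608.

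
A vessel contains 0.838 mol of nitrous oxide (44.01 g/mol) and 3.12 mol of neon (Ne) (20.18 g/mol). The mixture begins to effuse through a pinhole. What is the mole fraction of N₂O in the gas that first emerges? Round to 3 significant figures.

0.154

The effusion rate of species i is ∝ p_i/√M_i ∝ n_i/√M_i.
So x_N₂O in the escaping gas = (n_N₂O/√M_N₂O) / Σ(n_i/√M_i)
= (0.838/√44.01) / (0.838/√44.01 + 3.12/√20.18) = 0.1263/(0.1263 + 0.6945) = 0.154.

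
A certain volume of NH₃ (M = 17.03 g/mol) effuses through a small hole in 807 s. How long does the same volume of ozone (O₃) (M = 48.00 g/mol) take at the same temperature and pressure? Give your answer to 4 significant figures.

1355 s

By Graham's law, t_O₃/t_NH₃ = √(M_O₃/M_NH₃) = √(48.00/17.03) = √2.819 = 1.679.
So the time for O₃ is 807 × 1.679 = 1355 s.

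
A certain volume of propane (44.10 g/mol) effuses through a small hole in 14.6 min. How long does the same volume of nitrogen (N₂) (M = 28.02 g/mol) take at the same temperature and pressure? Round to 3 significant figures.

11.6 min

Graham's law gives t_N₂/t_C₃H₈ = √(M_N₂/M_C₃H₈) = √(28.02/44.10) = √0.6354 = 0.7971.
So the time for N₂ is 14.6 × 0.7971 = 11.6 min.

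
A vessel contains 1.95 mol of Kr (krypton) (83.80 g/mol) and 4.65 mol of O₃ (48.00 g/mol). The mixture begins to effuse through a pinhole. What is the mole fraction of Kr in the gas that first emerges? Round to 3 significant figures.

Each component's effusion rate ∝ (its partial pressure)·(1/√M) ∝ n_i/√M_i.
Mole fraction of Kr in the effusate = (n_Kr/√M_Kr) / (n_Kr/√M_Kr + n_O₃/√M_O₃)
= (1.95/√83.80) / (1.95/√83.80 + 4.65/√48.00) = 0.2130/(0.2130 + 0.6712) = 0.241.

0.241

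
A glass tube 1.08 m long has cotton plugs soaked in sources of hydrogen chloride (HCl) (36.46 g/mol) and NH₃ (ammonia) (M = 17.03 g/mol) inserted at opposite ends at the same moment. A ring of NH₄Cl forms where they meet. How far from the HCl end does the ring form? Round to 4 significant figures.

0.4385 m

Distances travelled in equal time are proportional to diffusion rates, so d_HCl/d_NH₃ = √(M_NH₃/M_HCl) = √(17.03/36.46) = 0.6834.
With d_HCl + d_NH₃ = 1.08 m, d_NH₃ = 1.08/(1 + 0.6834) = 0.6415 m.
d_HCl = 1.08 − 0.6415 = 0.4385 m.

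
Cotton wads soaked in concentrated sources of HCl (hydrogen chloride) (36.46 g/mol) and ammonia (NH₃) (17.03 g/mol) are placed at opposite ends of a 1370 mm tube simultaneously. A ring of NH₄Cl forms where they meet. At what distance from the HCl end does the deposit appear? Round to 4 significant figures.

556.2 mm

In equal time, each gas travels a distance ∝ its rate ∝ 1/√M, so d_HCl/d_NH₃ = √(M_NH₃/M_HCl) = √(17.03/36.46) = 0.6834.
With d_HCl + d_NH₃ = 1370 mm, d_NH₃ = 1370/(1 + 0.6834) = 813.8 mm.
d_HCl = 1370 − 813.8 = 556.2 mm.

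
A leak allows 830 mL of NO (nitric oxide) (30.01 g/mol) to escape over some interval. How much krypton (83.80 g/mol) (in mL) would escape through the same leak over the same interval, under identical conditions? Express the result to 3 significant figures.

Using Graham's law: rate_Kr/rate_NO = √(M_NO/M_Kr) = √(30.01/83.80) = √0.3581 = 0.5984.
So the volume for Kr is 830 × 0.5984 = 497 mL.

497 mL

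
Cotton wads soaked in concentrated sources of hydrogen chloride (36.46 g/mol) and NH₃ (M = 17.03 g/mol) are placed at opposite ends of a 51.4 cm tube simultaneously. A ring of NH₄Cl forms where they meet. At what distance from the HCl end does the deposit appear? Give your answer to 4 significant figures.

20.87 cm

The fronts meet when d_HCl + d_NH₃ = L with d_HCl/d_NH₃ = √(M_NH₃/M_HCl) (Graham's law). Here √(M_NH₃/M_HCl) = √(17.03/36.46) = 0.6834.
With d_HCl + d_NH₃ = 51.4 cm, d_NH₃ = 51.4/(1 + 0.6834) = 30.53 cm.
d_HCl = 51.4 − 30.53 = 20.87 cm.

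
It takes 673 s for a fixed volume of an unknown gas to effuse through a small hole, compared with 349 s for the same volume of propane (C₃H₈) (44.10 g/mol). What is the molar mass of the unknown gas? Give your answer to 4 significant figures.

164.0 g/mol

By Graham's law, t_X/t_C₃H₈ = √(M_X/M_C₃H₈).
673/349 = 1.928 = √(M_X/44.10)
M_X = 44.10 × 1.928² = 44.10 × 3.719 = 164.0 g/mol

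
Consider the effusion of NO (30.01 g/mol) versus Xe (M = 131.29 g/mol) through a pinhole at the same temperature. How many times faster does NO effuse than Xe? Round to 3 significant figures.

Graham's law gives rate_NO/rate_Xe = √(M_Xe/M_NO) = √(131.29/30.01) = √4.375 = 2.09.

2.09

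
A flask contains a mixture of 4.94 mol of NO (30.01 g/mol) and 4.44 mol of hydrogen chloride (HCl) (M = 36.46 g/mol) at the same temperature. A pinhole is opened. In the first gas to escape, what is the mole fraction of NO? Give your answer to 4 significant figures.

0.5508

Effusion rate of each component ∝ n_i/√M_i (partial pressure × 1/√M).
So x_NO in the escaping gas = (n_NO/√M_NO) / Σ(n_i/√M_i)
= (4.94/√30.01) / (4.94/√30.01 + 4.44/√36.46) = 0.9018/(0.9018 + 0.7353) = 0.5508.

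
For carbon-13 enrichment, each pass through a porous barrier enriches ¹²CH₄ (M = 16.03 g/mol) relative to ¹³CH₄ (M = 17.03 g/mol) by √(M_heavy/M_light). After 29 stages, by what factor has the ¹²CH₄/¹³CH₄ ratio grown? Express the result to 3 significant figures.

2.40

After 29 stages the ratio has grown by (√(17.03/16.03))^29 = (17.03/16.03)^(29/2).
= 1.06238^(29/2) = 2.40.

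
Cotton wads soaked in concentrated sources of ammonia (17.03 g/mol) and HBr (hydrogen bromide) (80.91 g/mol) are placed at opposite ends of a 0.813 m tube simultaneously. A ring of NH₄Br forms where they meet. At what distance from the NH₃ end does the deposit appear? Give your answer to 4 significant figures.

0.5573 m

Graham's law gives d_NH₃/d_HBr = rate_NH₃/rate_HBr = √(M_HBr/M_NH₃) = √(80.91/17.03) = 2.180.
With d_NH₃ + d_HBr = 0.813 m, d_HBr = 0.813/(1 + 2.180) = 0.2557 m.
d_NH₃ = 0.813 − 0.2557 = 0.5573 m.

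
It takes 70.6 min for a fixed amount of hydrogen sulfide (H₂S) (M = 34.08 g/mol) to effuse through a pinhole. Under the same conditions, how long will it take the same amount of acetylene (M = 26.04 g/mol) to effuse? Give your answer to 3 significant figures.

Graham's law gives t_C₂H₂/t_H₂S = √(M_C₂H₂/M_H₂S) = √(26.04/34.08) = √0.7641 = 0.8741.
So the time for C₂H₂ is 70.6 × 0.8741 = 61.7 min.

61.7 min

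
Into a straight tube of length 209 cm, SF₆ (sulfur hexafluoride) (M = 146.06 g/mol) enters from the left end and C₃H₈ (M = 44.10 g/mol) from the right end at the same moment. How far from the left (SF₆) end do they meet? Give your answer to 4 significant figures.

74.12 cm

Graham's law gives d_SF₆/d_C₃H₈ = rate_SF₆/rate_C₃H₈ = √(M_C₃H₈/M_SF₆) = √(44.10/146.06) = 0.5495.
With d_SF₆ + d_C₃H₈ = 209 cm, d_C₃H₈ = 209/(1 + 0.5495) = 134.9 cm.
d_SF₆ = 209 − 134.9 = 74.12 cm.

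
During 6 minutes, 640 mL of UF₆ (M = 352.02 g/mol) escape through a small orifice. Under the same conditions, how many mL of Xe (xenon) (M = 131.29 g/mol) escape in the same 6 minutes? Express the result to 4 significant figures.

Since effusion rate ∝ 1/√M, rate_Xe/rate_UF₆ = √(M_UF₆/M_Xe) = √(352.02/131.29) = √2.681 = 1.637.
So the volume for Xe is 640 × 1.637 = 1048 mL.

1048 mL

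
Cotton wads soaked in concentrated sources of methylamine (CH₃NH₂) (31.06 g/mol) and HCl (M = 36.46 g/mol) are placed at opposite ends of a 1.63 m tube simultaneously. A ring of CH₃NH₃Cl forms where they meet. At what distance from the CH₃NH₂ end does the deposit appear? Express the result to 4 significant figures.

0.8476 m

Distances travelled in equal time are proportional to diffusion rates, so d_CH₃NH₂/d_HCl = √(M_HCl/M_CH₃NH₂) = √(36.46/31.06) = 1.083.
With d_CH₃NH₂ + d_HCl = 1.63 m, d_HCl = 1.63/(1 + 1.083) = 0.7824 m.
d_CH₃NH₂ = 1.63 − 0.7824 = 0.8476 m.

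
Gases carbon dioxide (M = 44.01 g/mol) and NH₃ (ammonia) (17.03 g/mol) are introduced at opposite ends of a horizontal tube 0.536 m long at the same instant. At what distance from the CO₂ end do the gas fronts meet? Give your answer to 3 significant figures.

Distances travelled in equal time are proportional to diffusion rates, so d_CO₂/d_NH₃ = √(M_NH₃/M_CO₂) = √(17.03/44.01) = 0.6221.
With d_CO₂ + d_NH₃ = 0.536 m, d_NH₃ = 0.536/(1 + 0.6221) = 0.3304 m.
d_CO₂ = 0.536 − 0.3304 = 0.206 m.

0.206 m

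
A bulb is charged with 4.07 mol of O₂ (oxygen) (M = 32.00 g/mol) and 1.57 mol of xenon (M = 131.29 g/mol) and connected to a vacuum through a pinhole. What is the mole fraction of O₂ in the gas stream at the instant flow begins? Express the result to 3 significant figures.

0.840

The effusion rate of species i is ∝ p_i/√M_i ∝ n_i/√M_i.
Mole fraction of O₂ in the effusate = (n_O₂/√M_O₂) / (n_O₂/√M_O₂ + n_Xe/√M_Xe)
= (4.07/√32.00) / (4.07/√32.00 + 1.57/√131.29) = 0.7195/(0.7195 + 0.1370) = 0.840.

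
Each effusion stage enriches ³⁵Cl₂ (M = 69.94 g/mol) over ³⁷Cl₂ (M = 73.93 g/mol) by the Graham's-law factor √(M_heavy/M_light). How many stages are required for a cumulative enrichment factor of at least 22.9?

113

Per stage α = (73.93/69.94)^(1/2) = 1.05705^0.5, giving ln α = 0.02774.
Need α^N ≥ 22.9 ⇒ N ≥ ln(22.9) / ln α = 3.131 / 0.02774 = 112.87.
So at least 113 stages are needed.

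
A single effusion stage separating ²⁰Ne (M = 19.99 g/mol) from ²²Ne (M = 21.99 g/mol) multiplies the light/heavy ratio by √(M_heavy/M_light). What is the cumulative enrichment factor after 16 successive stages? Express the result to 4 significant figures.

Each stage multiplies the ratio by α = √(21.99/19.99), so after 16 stages the overall factor is α^16 = (21.99/19.99)^(16/2).
= 1.10005^8 = 2.144.

2.144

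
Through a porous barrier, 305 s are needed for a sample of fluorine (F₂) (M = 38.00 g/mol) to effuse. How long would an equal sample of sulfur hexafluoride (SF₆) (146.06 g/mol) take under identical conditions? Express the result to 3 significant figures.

598 s

By Graham's law, t_SF₆/t_F₂ = √(M_SF₆/M_F₂) = √(146.06/38.00) = √3.844 = 1.961.
So the time for SF₆ is 305 × 1.961 = 598 s.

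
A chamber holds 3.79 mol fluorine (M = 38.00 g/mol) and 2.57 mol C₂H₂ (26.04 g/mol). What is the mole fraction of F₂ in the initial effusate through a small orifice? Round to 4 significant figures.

The effusion rate of species i is ∝ p_i/√M_i ∝ n_i/√M_i.
Mole fraction of F₂ in the effusate = (n_F₂/√M_F₂) / (n_F₂/√M_F₂ + n_C₂H₂/√M_C₂H₂)
= (3.79/√38.00) / (3.79/√38.00 + 2.57/√26.04) = 0.6148/(0.6148 + 0.5036) = 0.5497.

0.5497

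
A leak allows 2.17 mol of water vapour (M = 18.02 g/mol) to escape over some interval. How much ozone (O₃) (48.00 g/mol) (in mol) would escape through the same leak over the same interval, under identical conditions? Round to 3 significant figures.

Using Graham's law: rate_O₃/rate_H₂O = √(M_H₂O/M_O₃) = √(18.02/48.00) = √0.3754 = 0.6127.
So the amount for O₃ is 2.17 × 0.6127 = 1.33 mol.

1.33 mol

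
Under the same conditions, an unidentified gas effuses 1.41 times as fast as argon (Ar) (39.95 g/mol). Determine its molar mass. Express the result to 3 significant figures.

Graham's law gives rate_X/rate_Ar = √(M_Ar/M_X).
1.41 = √(39.95/M_X)
M_X = 39.95 / 1.41² = 39.95 / 1.988 = 20.1 g/mol

20.1 g/mol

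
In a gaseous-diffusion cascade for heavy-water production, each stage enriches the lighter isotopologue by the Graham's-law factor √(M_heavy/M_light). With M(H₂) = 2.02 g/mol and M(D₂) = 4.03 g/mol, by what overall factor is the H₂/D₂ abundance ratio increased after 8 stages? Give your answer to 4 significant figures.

15.84

The single-stage factor is √(M_heavy/M_light), so 8 stages give [√(4.03/2.02)]^8 = (4.03/2.02)^(8/2).
= 1.99505^4 = 15.84.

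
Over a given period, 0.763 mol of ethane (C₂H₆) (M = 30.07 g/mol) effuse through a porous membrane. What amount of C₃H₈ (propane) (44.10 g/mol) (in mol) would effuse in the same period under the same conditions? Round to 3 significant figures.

Since effusion rate ∝ 1/√M, rate_C₃H₈/rate_C₂H₆ = √(M_C₂H₆/M_C₃H₈) = √(30.07/44.10) = √0.6819 = 0.8257.
So the amount for C₃H₈ is 0.763 × 0.8257 = 0.630 mol.

0.630 mol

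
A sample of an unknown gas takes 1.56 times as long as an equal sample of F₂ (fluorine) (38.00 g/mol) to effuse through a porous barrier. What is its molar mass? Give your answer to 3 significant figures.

92.5 g/mol

From Graham's law, t_X/t_F₂ = √(M_X/M_F₂).
1.56 = √(M_X/38.00)
M_X = 38.00 × 1.56² = 38.00 × 2.434 = 92.5 g/mol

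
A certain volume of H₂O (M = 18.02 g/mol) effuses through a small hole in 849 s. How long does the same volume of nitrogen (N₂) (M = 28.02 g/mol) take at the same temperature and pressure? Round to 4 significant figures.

By Graham's law, t_N₂/t_H₂O = √(M_N₂/M_H₂O) = √(28.02/18.02) = √1.555 = 1.247.
So the time for N₂ is 849 × 1.247 = 1059 s.

1059 s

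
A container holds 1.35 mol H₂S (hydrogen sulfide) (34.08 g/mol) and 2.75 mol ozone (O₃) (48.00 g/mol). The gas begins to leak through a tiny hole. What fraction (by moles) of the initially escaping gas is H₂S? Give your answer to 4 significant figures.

The effusion rate of species i is ∝ p_i/√M_i ∝ n_i/√M_i.
x_H₂S(eff) = (n_H₂S/√M_H₂S) / (n_H₂S/√M_H₂S + n_O₃/√M_O₃)
= (1.35/√34.08) / (1.35/√34.08 + 2.75/√48.00) = 0.2313/(0.2313 + 0.3969) = 0.3681.

0.3681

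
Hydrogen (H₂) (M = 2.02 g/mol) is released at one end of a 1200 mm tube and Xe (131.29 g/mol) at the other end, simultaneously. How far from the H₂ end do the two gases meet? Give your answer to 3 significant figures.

1070 mm

Graham's law gives d_H₂/d_Xe = rate_H₂/rate_Xe = √(M_Xe/M_H₂) = √(131.29/2.02) = 8.062.
With d_H₂ + d_Xe = 1200 mm, d_Xe = 1200/(1 + 8.062) = 132.4 mm.
d_H₂ = 1200 − 132.4 = 1070 mm.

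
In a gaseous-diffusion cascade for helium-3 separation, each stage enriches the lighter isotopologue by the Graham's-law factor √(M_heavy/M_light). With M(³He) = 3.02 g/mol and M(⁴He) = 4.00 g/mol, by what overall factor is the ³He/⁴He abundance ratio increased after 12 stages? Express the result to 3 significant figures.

5.40

Each stage multiplies the ratio by α = √(4.00/3.02), so after 12 stages the overall factor is α^12 = (4.00/3.02)^(12/2).
= 1.32450^6 = 5.40.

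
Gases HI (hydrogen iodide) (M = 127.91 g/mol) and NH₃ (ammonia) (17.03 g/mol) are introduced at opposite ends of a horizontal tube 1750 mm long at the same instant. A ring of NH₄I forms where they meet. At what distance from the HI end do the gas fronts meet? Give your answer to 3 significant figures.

468 mm

Graham's law gives d_HI/d_NH₃ = rate_HI/rate_NH₃ = √(M_NH₃/M_HI) = √(17.03/127.91) = 0.3649.
With d_HI + d_NH₃ = 1750 mm, d_NH₃ = 1750/(1 + 0.3649) = 1282 mm.
d_HI = 1750 − 1282 = 468 mm.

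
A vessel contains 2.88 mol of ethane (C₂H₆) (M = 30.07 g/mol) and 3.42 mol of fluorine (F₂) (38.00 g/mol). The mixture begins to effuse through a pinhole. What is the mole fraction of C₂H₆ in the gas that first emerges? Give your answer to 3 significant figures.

Effusion rate of each component ∝ n_i/√M_i (partial pressure × 1/√M).
x_C₂H₆(eff) = (n_C₂H₆/√M_C₂H₆) / (n_C₂H₆/√M_C₂H₆ + n_F₂/√M_F₂)
= (2.88/√30.07) / (2.88/√30.07 + 3.42/√38.00) = 0.5252/(0.5252 + 0.5548) = 0.486.

0.486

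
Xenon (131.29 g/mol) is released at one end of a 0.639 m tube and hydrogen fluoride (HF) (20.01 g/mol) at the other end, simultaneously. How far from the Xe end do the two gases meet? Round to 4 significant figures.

The fronts meet when d_Xe + d_HF = L with d_Xe/d_HF = √(M_HF/M_Xe) (Graham's law). Here √(M_HF/M_Xe) = √(20.01/131.29) = 0.3904.
With d_Xe + d_HF = 0.639 m, d_HF = 0.639/(1 + 0.3904) = 0.4596 m.
d_Xe = 0.639 − 0.4596 = 0.1794 m.

0.1794 m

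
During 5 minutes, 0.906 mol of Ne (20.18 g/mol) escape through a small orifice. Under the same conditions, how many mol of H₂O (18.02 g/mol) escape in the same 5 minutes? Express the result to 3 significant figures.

0.959 mol

Since effusion rate ∝ 1/√M, rate_H₂O/rate_Ne = √(M_Ne/M_H₂O) = √(20.18/18.02) = √1.120 = 1.058.
So the amount for H₂O is 0.906 × 1.058 = 0.959 mol.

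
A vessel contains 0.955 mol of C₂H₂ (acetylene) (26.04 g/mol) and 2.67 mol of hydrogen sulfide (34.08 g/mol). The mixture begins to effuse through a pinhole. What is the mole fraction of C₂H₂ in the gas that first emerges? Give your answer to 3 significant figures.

Each component's effusion rate ∝ (its partial pressure)·(1/√M) ∝ n_i/√M_i.
Mole fraction of C₂H₂ in the effusate = (n_C₂H₂/√M_C₂H₂) / (n_C₂H₂/√M_C₂H₂ + n_H₂S/√M_H₂S)
= (0.955/√26.04) / (0.955/√26.04 + 2.67/√34.08) = 0.1871/(0.1871 + 0.4574) = 0.290.

0.290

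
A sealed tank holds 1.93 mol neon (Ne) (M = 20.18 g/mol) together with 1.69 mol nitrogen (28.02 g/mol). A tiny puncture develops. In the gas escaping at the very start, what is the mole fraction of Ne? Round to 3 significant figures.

Rate_i ∝ x_i/√M_i (Graham's law weighted by mole fraction), so the effusate composition follows n_i/√M_i.
Mole fraction of Ne in the effusate = (n_Ne/√M_Ne) / (n_Ne/√M_Ne + n_N₂/√M_N₂)
= (1.93/√20.18) / (1.93/√20.18 + 1.69/√28.02) = 0.4296/(0.4296 + 0.3193) = 0.574.

0.574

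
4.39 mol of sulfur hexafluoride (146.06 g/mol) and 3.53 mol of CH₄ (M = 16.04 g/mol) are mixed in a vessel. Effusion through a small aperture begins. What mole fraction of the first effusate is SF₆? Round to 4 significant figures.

Rate_i ∝ x_i/√M_i (Graham's law weighted by mole fraction), so the effusate composition follows n_i/√M_i.
So x_SF₆ in the escaping gas = (n_SF₆/√M_SF₆) / Σ(n_i/√M_i)
= (4.39/√146.06) / (4.39/√146.06 + 3.53/√16.04) = 0.3632/(0.3632 + 0.8814) = 0.2918.

0.2918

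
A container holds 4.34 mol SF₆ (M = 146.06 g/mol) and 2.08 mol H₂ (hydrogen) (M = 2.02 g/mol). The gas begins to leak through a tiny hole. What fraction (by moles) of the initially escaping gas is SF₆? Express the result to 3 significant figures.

Rate_i ∝ x_i/√M_i (Graham's law weighted by mole fraction), so the effusate composition follows n_i/√M_i.
x_SF₆(eff) = (n_SF₆/√M_SF₆) / (n_SF₆/√M_SF₆ + n_H₂/√M_H₂)
= (4.34/√146.06) / (4.34/√146.06 + 2.08/√2.02) = 0.3591/(0.3591 + 1.463) = 0.197.

0.197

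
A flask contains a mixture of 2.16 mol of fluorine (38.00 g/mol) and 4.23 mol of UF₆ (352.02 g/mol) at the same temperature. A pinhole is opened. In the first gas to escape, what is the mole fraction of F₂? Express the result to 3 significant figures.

0.608

Each component's effusion rate ∝ (its partial pressure)·(1/√M) ∝ n_i/√M_i.
x_F₂(eff) = (n_F₂/√M_F₂) / (n_F₂/√M_F₂ + n_UF₆/√M_UF₆)
= (2.16/√38.00) / (2.16/√38.00 + 4.23/√352.02) = 0.3504/(0.3504 + 0.2255) = 0.608.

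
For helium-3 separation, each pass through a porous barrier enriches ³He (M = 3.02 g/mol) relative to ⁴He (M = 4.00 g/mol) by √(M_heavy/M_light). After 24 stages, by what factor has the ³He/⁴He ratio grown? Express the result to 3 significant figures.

29.1

The single-stage factor is √(M_heavy/M_light), so 24 stages give [√(4.00/3.02)]^24 = (4.00/3.02)^(24/2).
= 1.32450^12 = 29.1.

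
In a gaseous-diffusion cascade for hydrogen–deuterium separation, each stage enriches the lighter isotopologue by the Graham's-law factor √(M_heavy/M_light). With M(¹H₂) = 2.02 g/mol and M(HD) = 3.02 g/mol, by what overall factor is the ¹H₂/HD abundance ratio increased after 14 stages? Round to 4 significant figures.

After 14 stages the ratio has grown by (√(3.02/2.02))^14 = (3.02/2.02)^(14/2).
= 1.49505^7 = 16.70.

16.70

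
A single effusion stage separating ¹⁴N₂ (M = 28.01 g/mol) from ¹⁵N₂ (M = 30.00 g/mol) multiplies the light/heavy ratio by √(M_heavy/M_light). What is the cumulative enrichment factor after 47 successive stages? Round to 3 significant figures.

The single-stage factor is √(M_heavy/M_light), so 47 stages give [√(30.00/28.01)]^47 = (30.00/28.01)^(47/2).
= 1.07105^(47/2) = 5.02.

5.02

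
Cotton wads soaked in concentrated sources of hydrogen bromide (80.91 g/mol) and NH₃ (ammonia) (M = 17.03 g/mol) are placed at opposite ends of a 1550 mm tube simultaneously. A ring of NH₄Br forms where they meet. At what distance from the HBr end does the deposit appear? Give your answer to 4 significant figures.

487.5 mm

Distances travelled in equal time are proportional to diffusion rates, so d_HBr/d_NH₃ = √(M_NH₃/M_HBr) = √(17.03/80.91) = 0.4588.
With d_HBr + d_NH₃ = 1550 mm, d_NH₃ = 1550/(1 + 0.4588) = 1063 mm.
d_HBr = 1550 − 1063 = 487.5 mm.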